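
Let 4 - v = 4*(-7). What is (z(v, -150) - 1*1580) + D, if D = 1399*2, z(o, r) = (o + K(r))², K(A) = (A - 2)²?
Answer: 535275714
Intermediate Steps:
K(A) = (-2 + A)²
v = 32 (v = 4 - 4*(-7) = 4 - 1*(-28) = 4 + 28 = 32)
z(o, r) = (o + (-2 + r)²)²
D = 2798
(z(v, -150) - 1*1580) + D = ((32 + (-2 - 150)²)² - 1*1580) + 2798 = ((32 + (-152)²)² - 1580) + 2798 = ((32 + 23104)² - 1580) + 2798 = (23136² - 1580) + 2798 = (535274496 - 1580) + 2798 = 535272916 + 2798 = 535275714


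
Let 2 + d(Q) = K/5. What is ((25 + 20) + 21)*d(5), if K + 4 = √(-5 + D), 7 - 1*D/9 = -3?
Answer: -924/5 + 66*√85/5 ≈ -63.102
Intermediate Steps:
D = 90 (D = 63 - 9*(-3) = 63 + 27 = 90)
K = -4 + √85 (K = -4 + √(-5 + 90) = -4 + √85 ≈ 5.2195)
d(Q) = -14/5 + √85/5 (d(Q) = -2 + (-4 + √85)/5 = -2 + (-4 + √85)*(⅕) = -2 + (-⅘ + √85/5) = -14/5 + √85/5)
((25 + 20) + 21)*d(5) = ((25 + 20) + 21)*(-14/5 + √85/5) = (45 + 21)*(-14/5 + √85/5) = 66*(-14/5 + √85/5) = -924/5 + 66*√85/5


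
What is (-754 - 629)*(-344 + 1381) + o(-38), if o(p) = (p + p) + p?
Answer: -1434285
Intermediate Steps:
o(p) = 3*p (o(p) = 2*p + p = 3*p)
(-754 - 629)*(-344 + 1381) + o(-38) = (-754 - 629)*(-344 + 1381) + 3*(-38) = -1383*1037 - 114 = -1434171 - 114 = -1434285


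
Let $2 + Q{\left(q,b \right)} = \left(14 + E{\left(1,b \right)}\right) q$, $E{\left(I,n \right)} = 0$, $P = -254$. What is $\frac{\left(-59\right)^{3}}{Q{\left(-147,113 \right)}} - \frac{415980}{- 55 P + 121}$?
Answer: $\frac{679025563}{9675820} \approx 70.178$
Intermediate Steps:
$Q{\left(q,b \right)} = -2 + 14 q$ ($Q{\left(q,b \right)} = -2 + \left(14 + 0\right) q = -2 + 14 q$)
$\frac{\left(-59\right)^{3}}{Q{\left(-147,113 \right)}} - \frac{415980}{- 55 P + 121} = \frac{\left(-59\right)^{3}}{-2 + 14 \left(-147\right)} - \frac{415980}{\left(-55\right) \left(-254\right) + 121} = - \frac{205379}{-2 - 2058} - \frac{415980}{13970 + 121} = - \frac{205379}{-2060} - \frac{415980}{14091} = \left(-205379\right) \left(- \frac{1}{2060}\right) - \frac{138660}{4697} = \frac{205379}{2060} - \frac{138660}{4697} = \frac{679025563}{9675820}$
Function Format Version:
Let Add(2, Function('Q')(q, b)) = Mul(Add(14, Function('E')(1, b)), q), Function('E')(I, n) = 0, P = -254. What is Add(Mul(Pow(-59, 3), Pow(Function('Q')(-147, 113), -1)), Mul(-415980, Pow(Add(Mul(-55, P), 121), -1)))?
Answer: Rational(679025563, 9675820) ≈ 70.178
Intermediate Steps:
Function('Q')(q, b) = Add(-2, Mul(14, q)) (Function('Q')(q, b) = Add(-2, Mul(Add(14, 0), q)) = Add(-2, Mul(14, q)))
Add(Mul(Pow(-59, 3), Pow(Function('Q')(-147, 113), -1)), Mul(-415980, Pow(Add(Mul(-55, P), 121), -1))) = Add(Mul(Pow(-59, 3), Pow(Add(-2, Mul(14, -147)), -1)), Mul(-415980, Pow(Add(Mul(-55, -254), 121), -1))) = Add(Mul(-205379, Pow(Add(-2, -2058), -1)), Mul(-415980, Pow(Add(13970, 121), -1))) = Add(Mul(-205379, Pow(-2060, -1)), Mul(-415980, Pow(14091, -1))) = Add(Mul(-205379, Rational(-1, 2060)), Mul(-415980, Rational(1, 14091))) = Add(Rational(205379, 2060), Rational(-138660, 4697)) = Rational(679025563, 9675820)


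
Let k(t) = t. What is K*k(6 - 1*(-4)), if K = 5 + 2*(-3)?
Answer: -10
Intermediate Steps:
K = -1 (K = 5 - 6 = -1)
K*k(6 - 1*(-4)) = -(6 - 1*(-4)) = -(6 + 4) = -1*10 = -10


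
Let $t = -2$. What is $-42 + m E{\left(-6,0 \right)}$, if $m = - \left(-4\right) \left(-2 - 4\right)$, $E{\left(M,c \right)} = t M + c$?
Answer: $-330$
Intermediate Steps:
$E{\left(M,c \right)} = c - 2 M$ ($E{\left(M,c \right)} = - 2 M + c = c - 2 M$)
$m = -24$ ($m = - \left(-4\right) \left(-6\right) = \left(-1\right) 24 = -24$)
$-42 + m E{\left(-6,0 \right)} = -42 - 24 \left(0 - -12\right) = -42 - 24 \left(0 + 12\right) = -42 - 288 = -330$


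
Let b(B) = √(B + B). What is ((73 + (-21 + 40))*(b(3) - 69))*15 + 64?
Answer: -95156 + 1380*√6 ≈ -91776.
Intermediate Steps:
b(B) = √2*√B (b(B) = √(2*B) = √2*√B)
((73 + (-21 + 40))*(b(3) - 69))*15 + 64 = ((73 + (-21 + 40))*(√2*√3 - 69))*15 + 64 = ((73 + 19)*(√6 - 69))*15 + 64 = (92*(-69 + √6))*15 + 64 = (-6348 + 92*√6)*15 + 64 = (-95220 + 1380*√6) + 64 = -95156 + 1380*√6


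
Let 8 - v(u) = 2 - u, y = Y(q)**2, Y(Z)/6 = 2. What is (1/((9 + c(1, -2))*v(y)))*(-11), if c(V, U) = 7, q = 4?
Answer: -11/2400 ≈ -0.0045833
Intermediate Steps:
Y(Z) = 12 (Y(Z) = 6*2 = 12)
y = 144 (y = 12**2 = 144)
v(u) = 6 + u (v(u) = 8 - (2 - u) = 8 + (-2 + u) = 6 + u)
(1/((9 + c(1, -2))*v(y)))*(-11) = (1/((9 + 7)*(6 + 144)))*(-11) = (1/(16*150))*(-11) = ((1/16)*(1/150))*(-11) = (1/2400)*(-11) = -11/2400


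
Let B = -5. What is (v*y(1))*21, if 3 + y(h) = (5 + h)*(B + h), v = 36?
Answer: -20412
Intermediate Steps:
y(h) = -3 + (-5 + h)*(5 + h) (y(h) = -3 + (5 + h)*(-5 + h) = -3 + (-5 + h)*(5 + h))
(v*y(1))*21 = (36*(-28 + 1**2))*21 = (36*(-28 + 1))*21 = (36*(-27))*21 = -972*21 = -20412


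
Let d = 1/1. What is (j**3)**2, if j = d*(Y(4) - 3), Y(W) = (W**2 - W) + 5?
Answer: 7529536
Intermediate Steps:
Y(W) = 5 + W**2 - W
d = 1
j = 14 (j = 1*((5 + 4**2 - 1*4) - 3) = 1*((5 + 16 - 4) - 3) = 1*(17 - 3) = 1*14 = 14)
(j**3)**2 = (14**3)**2 = 2744**2 = 7529536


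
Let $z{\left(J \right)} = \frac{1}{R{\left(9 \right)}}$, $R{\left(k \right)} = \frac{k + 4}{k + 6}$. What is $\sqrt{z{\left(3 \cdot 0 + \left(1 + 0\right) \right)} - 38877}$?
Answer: $\frac{21 i \sqrt{14898}}{13} \approx 197.17 i$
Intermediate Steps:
$R{\left(k \right)} = \frac{4 + k}{6 + k}$
$z{\left(J \right)} = \frac{15}{13}$ ($z{\left(J \right)} = \frac{1}{\frac{1}{6 + 9} \left(4 + 9\right)} = \frac{1}{\frac{1}{15} \cdot 13} = \frac{1}{\frac{13}{15}} = \frac{15}{13}$)
$\sqrt{z{\left(3 \cdot 0 + \left(1 + 0\right) \right)} - 38877} = \sqrt{\frac{15}{13} - 38877} = \sqrt{- \frac{505386}{13}} = \frac{21 i \sqrt{14898}}{13}$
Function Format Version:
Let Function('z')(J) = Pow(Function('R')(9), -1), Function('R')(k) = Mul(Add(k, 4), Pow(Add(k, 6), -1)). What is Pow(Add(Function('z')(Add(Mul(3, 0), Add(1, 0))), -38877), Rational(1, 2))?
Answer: Mul(Rational(21, 13), I, Pow(14898, Rational(1, 2))) ≈ Mul(197.17, I)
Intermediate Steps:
Function('R')(k) = Mul(Pow(Add(6, k), -1), Add(4, k)) (Function('R')(k) = Mul(Add(4, k), Pow(Add(6, k), -1)) = Mul(Pow(Add(6, k), -1), Add(4, k)))
Function('z')(J) = Rational(15, 13) (Function('z')(J) = Pow(Mul(Pow(Add(6, 9), -1), Add(4, 9)), -1) = Pow(Mul(Pow(15, -1), 13), -1) = Pow(Mul(Rational(1, 15), 13), -1) = Pow(Rational(13, 15), -1) = Rational(15, 13))
Pow(Add(Function('z')(Add(Mul(3, 0), Add(1, 0))), -38877), Rational(1, 2)) = Pow(Add(Rational(15, 13), -38877), Rational(1, 2)) = Pow(Rational(-505386, 13), Rational(1, 2)) = Mul(Rational(21, 13), I, Pow(14898, Rational(1, 2)))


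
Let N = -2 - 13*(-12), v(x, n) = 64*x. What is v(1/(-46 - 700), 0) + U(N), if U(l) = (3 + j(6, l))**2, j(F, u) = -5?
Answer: 1460/373 ≈ 3.9142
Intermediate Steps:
N = 154 (N = -2 + 156 = 154)
U(l) = 4 (U(l) = (3 - 5)**2 = (-2)**2 = 4)
v(1/(-46 - 700), 0) + U(N) = 64/(-46 - 700) + 4 = 64/(-746) + 4 = 64*(-1/746) + 4 = -32/373 + 4 = 1460/373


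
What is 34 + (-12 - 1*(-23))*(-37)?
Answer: -373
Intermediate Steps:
34 + (-12 - 1*(-23))*(-37) = 34 + (-12 + 23)*(-37) = 34 + 11*(-37) = 34 - 407 = -373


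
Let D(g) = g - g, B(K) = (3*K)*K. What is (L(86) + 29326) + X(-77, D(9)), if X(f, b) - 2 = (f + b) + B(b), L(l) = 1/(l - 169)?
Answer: 2427832/83 ≈ 29251.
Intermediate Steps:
L(l) = 1/(-169 + l)
B(K) = 3*K²
D(g) = 0
X(f, b) = 2 + b + f + 3*b² (X(f, b) = 2 + ((f + b) + 3*b²) = 2 + ((b + f) + 3*b²) = 2 + (b + f + 3*b²) = 2 + b + f + 3*b²)
(L(86) + 29326) + X(-77, D(9)) = (1/(-169 + 86) + 29326) + (2 + 0 - 77 + 3*0²) = (1/(-83) + 29326) + (2 + 0 - 77 + 3*0) = (-1/83 + 29326) + (2 + 0 - 77 + 0) = 2434057/83 - 75 = 2427832/83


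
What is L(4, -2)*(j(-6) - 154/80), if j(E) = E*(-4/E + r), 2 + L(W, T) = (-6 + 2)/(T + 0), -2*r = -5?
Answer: 0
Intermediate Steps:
r = 5/2 (r = -½*(-5) = 5/2 ≈ 2.5000)
L(W, T) = -2 - 4/T (L(W, T) = -2 + (-6 + 2)/(T + 0) = -2 - 4/T)
j(E) = E*(5/2 - 4/E) (j(E) = E*(-4/E + 5/2) = E*(5/2 - 4/E))
L(4, -2)*(j(-6) - 154/80) = (-2 - 4/(-2))*((-4 + (5/2)*(-6)) - 154/80) = (-2 - 4*(-½))*((-4 - 15) - 154*1/80) = (-2 + 2)*(-19 - 77/40) = 0*(-837/40) = 0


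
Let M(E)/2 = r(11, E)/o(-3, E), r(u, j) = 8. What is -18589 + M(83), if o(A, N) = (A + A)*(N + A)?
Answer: -557671/30 ≈ -18589.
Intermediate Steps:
o(A, N) = 2*A*(A + N) (o(A, N) = (2*A)*(A + N) = 2*A*(A + N))
M(E) = 16/(18 - 6*E) (M(E) = 2*(8/((2*(-3)*(-3 + E)))) = 2*(8/(18 - 6*E)) = 16/(18 - 6*E))
-18589 + M(83) = -18589 - 8/(-9 + 3*83) = -18589 - 8/(-9 + 249) = -18589 - 8/240 = -18589 - 8*1/240 = -18589 - 1/30 = -557671/30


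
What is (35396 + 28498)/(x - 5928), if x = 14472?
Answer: 10649/1424 ≈ 7.4782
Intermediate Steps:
(35396 + 28498)/(x - 5928) = (35396 + 28498)/(14472 - 5928) = 63894/8544 = 63894*(1/8544) = 10649/1424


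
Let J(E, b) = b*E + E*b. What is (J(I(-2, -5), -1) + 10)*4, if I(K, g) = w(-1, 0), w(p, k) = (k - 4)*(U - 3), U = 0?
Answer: -56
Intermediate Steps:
w(p, k) = 12 - 3*k (w(p, k) = (k - 4)*(0 - 3) = (-4 + k)*(-3) = 12 - 3*k)
I(K, g) = 12 (I(K, g) = 12 - 3*0 = 12 + 0 = 12)
J(E, b) = 2*E*b (J(E, b) = E*b + E*b = 2*E*b)
(J(I(-2, -5), -1) + 10)*4 = (2*12*(-1) + 10)*4 = (-24 + 10)*4 = -14*4 = -56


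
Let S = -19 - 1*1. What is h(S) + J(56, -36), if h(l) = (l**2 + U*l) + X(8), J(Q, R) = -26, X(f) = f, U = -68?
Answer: 1742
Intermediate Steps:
S = -20 (S = -19 - 1 = -20)
h(l) = 8 + l**2 - 68*l (h(l) = (l**2 - 68*l) + 8 = 8 + l**2 - 68*l)
h(S) + J(56, -36) = (8 + (-20)**2 - 68*(-20)) - 26 = (8 + 400 + 1360) - 26 = 1768 - 26 = 1742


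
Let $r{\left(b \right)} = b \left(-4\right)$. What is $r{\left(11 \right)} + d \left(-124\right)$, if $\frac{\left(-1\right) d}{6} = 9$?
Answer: $6652$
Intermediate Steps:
$d = -54$ ($d = \left(-6\right) 9 = -54$)
$r{\left(b \right)} = - 4 b$
$r{\left(11 \right)} + d \left(-124\right) = \left(-4\right) 11 - -6696 = -44 + 6696 = 6652$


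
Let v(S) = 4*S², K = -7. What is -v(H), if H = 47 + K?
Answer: -6400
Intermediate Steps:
H = 40 (H = 47 - 7 = 40)
-v(H) = -4*40² = -4*1600 = -1*6400 = -6400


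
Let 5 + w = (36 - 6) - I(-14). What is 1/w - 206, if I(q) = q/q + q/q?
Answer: -4737/23 ≈ -205.96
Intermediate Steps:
I(q) = 2 (I(q) = 1 + 1 = 2)
w = 23 (w = -5 + ((36 - 6) - 1*2) = -5 + (30 - 2) = -5 + 28 = 23)
1/w - 206 = 1/23 - 206 = -4737/23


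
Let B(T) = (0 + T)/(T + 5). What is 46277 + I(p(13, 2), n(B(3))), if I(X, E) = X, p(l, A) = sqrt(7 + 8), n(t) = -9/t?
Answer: 46277 + sqrt(15) ≈ 46281.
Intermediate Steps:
B(T) = T/(5 + T)
p(l, A) = sqrt(15)
46277 + I(p(13, 2), n(B(3))) = 46277 + sqrt(15)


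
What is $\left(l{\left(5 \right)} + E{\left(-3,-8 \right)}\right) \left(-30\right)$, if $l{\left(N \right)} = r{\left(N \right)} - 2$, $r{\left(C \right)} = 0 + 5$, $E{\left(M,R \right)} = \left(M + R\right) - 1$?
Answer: $270$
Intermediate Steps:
$E{\left(M,R \right)} = -1 + M + R$
$r{\left(C \right)} = 5$
$l{\left(N \right)} = 3$ ($l{\left(N \right)} = 5 - 2 = 3$)
$\left(l{\left(5 \right)} + E{\left(-3,-8 \right)}\right) \left(-30\right) = \left(3 - 12\right) \left(-30\right) = \left(-9\right) \left(-30\right) = 270$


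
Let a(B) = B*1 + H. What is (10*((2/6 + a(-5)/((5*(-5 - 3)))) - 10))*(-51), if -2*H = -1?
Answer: 38981/8 ≈ 4872.6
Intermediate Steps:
H = ½ (H = -½*(-1) = ½ ≈ 0.50000)
a(B) = ½ + B (a(B) = B*1 + ½ = B + ½ = ½ + B)
(10*((2/6 + a(-5)/((5*(-5 - 3)))) - 10))*(-51) = (10*((2/6 + (½ - 5)/((5*(-5 - 3)))) - 10))*(-51) = (10*((2*(⅙) - 9/(2*(5*(-8)))) - 10))*(-51) = (10*((⅓ - 9/2/(-40)) - 10))*(-51) = (10*((⅓ - 9/2*(-1/40)) - 10))*(-51) = (10*((⅓ + 9/80) - 10))*(-51) = (10*(107/240 - 10))*(-51) = (10*(-2293/240))*(-51) = -2293/24*(-51) = 38981/8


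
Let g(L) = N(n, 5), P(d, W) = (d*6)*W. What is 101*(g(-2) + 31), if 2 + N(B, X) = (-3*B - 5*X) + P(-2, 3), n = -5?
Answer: -1717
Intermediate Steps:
P(d, W) = 6*W*d (P(d, W) = (6*d)*W = 6*W*d)
N(B, X) = -38 - 5*X - 3*B (N(B, X) = -2 + ((-3*B - 5*X) + 6*3*(-2)) = -2 + ((-5*X - 3*B) - 36) = -2 + (-36 - 5*X - 3*B) = -38 - 5*X - 3*B)
g(L) = -48 (g(L) = -38 - 5*5 - 3*(-5) = -38 - 25 + 15 = -48)
101*(g(-2) + 31) = 101*(-48 + 31) = 101*(-17) = -1717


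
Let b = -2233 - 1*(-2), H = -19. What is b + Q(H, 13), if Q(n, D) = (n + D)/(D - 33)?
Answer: -22307/10 ≈ -2230.7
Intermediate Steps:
b = -2231 (b = -2233 + 2 = -2231)
Q(n, D) = (D + n)/(-33 + D)
b + Q(H, 13) = -2231 + (13 - 19)/(-33 + 13) = -2231 - 6/(-20) = -2231 - 1/20*(-6) = -2231 + 3/10 = -22307/10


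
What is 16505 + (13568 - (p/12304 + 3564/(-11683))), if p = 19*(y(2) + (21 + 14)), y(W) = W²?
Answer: 4322957731489/143747632 ≈ 30073.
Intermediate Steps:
p = 741 (p = 19*(2² + (21 + 14)) = 19*(4 + 35) = 19*39 = 741)
16505 + (13568 - (p/12304 + 3564/(-11683))) = 16505 + (13568 - (741/12304 + 3564/(-11683))) = 16505 + (13568 - (741*(1/12304) + 3564*(-1/11683))) = 16505 + (13568 - (741/12304 - 3564/11683)) = 16505 + (13568 - 1*(-35194353/143747632)) = 16505 + (13568 + 35194353/143747632) = 16505 + 1950403065329/143747632 = 4322957731489/143747632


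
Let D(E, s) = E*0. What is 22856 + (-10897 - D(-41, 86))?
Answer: 11959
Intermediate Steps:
D(E, s) = 0
22856 + (-10897 - D(-41, 86)) = 22856 + (-10897 - 1*0) = 22856 + (-10897 + 0) = 22856 - 10897 = 11959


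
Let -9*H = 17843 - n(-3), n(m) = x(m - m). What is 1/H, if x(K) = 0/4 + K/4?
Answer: -9/17843 ≈ -0.00050440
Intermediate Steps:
x(K) = K/4 (x(K) = 0*(¼) + K*(¼) = 0 + K/4 = K/4)
n(m) = 0 (n(m) = (m - m)/4 = (¼)*0 = 0)
H = -17843/9 (H = -(17843 - 1*0)/9 = -(17843 + 0)/9 = -⅑*17843 = -17843/9 ≈ -1982.6)
1/H = 1/(-17843/9) = -9/17843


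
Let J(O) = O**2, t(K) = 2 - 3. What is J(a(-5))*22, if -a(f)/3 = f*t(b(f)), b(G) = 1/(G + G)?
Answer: 4950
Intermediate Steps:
b(G) = 1/(2*G)
t(K) = -1
a(f) = 3*f (a(f) = -3*f*(-1) = -(-3)*f = 3*f)
J(a(-5))*22 = (3*(-5))**2*22 = (-15)**2*22 = 225*22 = 4950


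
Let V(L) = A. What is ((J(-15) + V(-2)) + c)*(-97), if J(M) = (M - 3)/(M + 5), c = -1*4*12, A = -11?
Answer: 27742/5 ≈ 5548.4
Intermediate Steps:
c = -48 (c = -4*12 = -48)
J(M) = (-3 + M)/(5 + M)
V(L) = -11
((J(-15) + V(-2)) + c)*(-97) = (((-3 - 15)/(5 - 15) - 11) - 48)*(-97) = ((-18/(-10) - 11) - 48)*(-97) = ((-⅒*(-18) - 11) - 48)*(-97) = ((9/5 - 11) - 48)*(-97) = (-46/5 - 48)*(-97) = -286/5*(-97) = 27742/5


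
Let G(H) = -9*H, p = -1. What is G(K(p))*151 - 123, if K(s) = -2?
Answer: 2595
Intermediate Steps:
G(K(p))*151 - 123 = -9*(-2)*151 - 123 = 18*151 - 123 = 2718 - 123 = 2595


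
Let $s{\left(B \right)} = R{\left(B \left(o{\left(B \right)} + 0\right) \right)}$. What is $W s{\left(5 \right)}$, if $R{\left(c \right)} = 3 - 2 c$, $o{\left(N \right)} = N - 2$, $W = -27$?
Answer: $729$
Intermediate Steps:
$o{\left(N \right)} = -2 + N$ ($o{\left(N \right)} = N - 2 = -2 + N$)
$s{\left(B \right)} = 3 - 2 B \left(-2 + B\right)$ ($s{\left(B \right)} = 3 - 2 B \left(\left(-2 + B\right) + 0\right) = 3 - 2 B \left(-2 + B\right)$)
$W s{\left(5 \right)} = - 27 \left(3 - 10 \left(-2 + 5\right)\right) = - 27 \left(3 - 10 \cdot 3\right) = - 27 \left(3 - 30\right) = \left(-27\right) \left(-27\right) = 729$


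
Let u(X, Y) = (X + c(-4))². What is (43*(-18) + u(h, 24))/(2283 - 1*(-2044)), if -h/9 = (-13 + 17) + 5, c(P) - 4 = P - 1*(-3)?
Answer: 5310/4327 ≈ 1.2272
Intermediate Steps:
c(P) = 7 + P (c(P) = 4 + (P - 1*(-3)) = 4 + (P + 3) = 4 + (3 + P) = 7 + P)
h = -81 (h = -9*((-13 + 17) + 5) = -9*(4 + 5) = -9*9 = -81)
u(X, Y) = (3 + X)² (u(X, Y) = (X + (7 - 4))² = (X + 3)² = (3 + X)²)
(43*(-18) + u(h, 24))/(2283 - 1*(-2044)) = (43*(-18) + (3 - 81)²)/(2283 - 1*(-2044)) = (-774 + (-78)²)/(2283 + 2044) = (-774 + 6084)/4327 = 5310*(1/4327) = 5310/4327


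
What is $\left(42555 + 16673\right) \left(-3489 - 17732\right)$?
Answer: $-1256877388$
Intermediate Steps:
$\left(42555 + 16673\right) \left(-3489 - 17732\right) = 59228 \left(-3489 - 17732\right) = 59228 \left(-21221\right) = -1256877388$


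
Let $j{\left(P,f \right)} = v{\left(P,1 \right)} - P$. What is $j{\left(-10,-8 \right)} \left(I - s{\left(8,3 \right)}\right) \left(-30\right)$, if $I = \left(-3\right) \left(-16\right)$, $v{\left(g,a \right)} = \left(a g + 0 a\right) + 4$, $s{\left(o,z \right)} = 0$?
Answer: $-5760$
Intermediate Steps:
$v{\left(g,a \right)} = 4 + a g$ ($v{\left(g,a \right)} = \left(a g + 0\right) + 4 = a g + 4 = 4 + a g$)
$I = 48$
$j{\left(P,f \right)} = 4$ ($j{\left(P,f \right)} = \left(4 + 1 P\right) - P = \left(4 + P\right) - P = 4$)
$j{\left(-10,-8 \right)} \left(I - s{\left(8,3 \right)}\right) \left(-30\right) = 4 \left(48 - 0\right) \left(-30\right) = 4 \left(48 + 0\right) \left(-30\right) = 4 \cdot 48 \left(-30\right) = 192 \left(-30\right) = -5760$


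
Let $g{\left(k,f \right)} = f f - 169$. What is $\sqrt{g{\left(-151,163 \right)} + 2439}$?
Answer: $\sqrt{28839} \approx 169.82$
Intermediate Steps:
$g{\left(k,f \right)} = -169 + f^{2}$ ($g{\left(k,f \right)} = f^{2} - 169 = -169 + f^{2}$)
$\sqrt{g{\left(-151,163 \right)} + 2439} = \sqrt{\left(-169 + 163^{2}\right) + 2439} = \sqrt{\left(-169 + 26569\right) + 2439} = \sqrt{26400 + 2439} = \sqrt{28839}$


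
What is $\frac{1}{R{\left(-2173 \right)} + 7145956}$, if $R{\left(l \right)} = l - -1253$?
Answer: $\frac{1}{7145036} \approx 1.3996 \cdot 10^{-7}$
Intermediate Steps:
$R{\left(l \right)} = 1253 + l$ ($R{\left(l \right)} = l + 1253 = 1253 + l$)
$\frac{1}{R{\left(-2173 \right)} + 7145956} = \frac{1}{\left(1253 - 2173\right) + 7145956} = \frac{1}{-920 + 7145956} = \frac{1}{7145036}$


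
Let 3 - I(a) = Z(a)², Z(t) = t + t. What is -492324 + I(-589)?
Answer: -1880005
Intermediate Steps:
Z(t) = 2*t
I(a) = 3 - 4*a² (I(a) = 3 - (2*a)² = 3 - 4*a²)
-492324 + I(-589) = -492324 + (3 - 4*(-589)²) = -492324 + (3 - 4*346921) = -492324 + (3 - 1387684) = -492324 - 1387681 = -1880005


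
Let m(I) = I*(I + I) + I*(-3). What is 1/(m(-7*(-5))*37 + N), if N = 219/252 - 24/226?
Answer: 9492/823580621 ≈ 1.1525e-5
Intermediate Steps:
N = 7241/9492 (N = 219*(1/252) - 24*1/226 = 73/84 - 12/113 = 7241/9492 ≈ 0.76285)
m(I) = -3*I + 2*I² (m(I) = I*(2*I) - 3*I = 2*I² - 3*I = -3*I + 2*I²)
1/(m(-7*(-5))*37 + N) = 1/(((-7*(-5))*(-3 + 2*(-7*(-5))))*37 + 7241/9492) = 1/((35*(-3 + 2*35))*37 + 7241/9492) = 1/((35*(-3 + 70))*37 + 7241/9492) = 1/((35*67)*37 + 7241/9492) = 1/(2345*37 + 7241/9492) = 1/(86765 + 7241/9492) = 1/(823580621/9492) = 9492/823580621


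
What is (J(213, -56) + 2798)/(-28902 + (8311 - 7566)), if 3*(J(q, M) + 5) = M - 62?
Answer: -8261/84471 ≈ -0.097797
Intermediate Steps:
J(q, M) = -77/3 + M/3 (J(q, M) = -5 + (M - 62)/3 = -5 + (-62 + M)/3 = -5 + (-62/3 + M/3) = -77/3 + M/3)
(J(213, -56) + 2798)/(-28902 + (8311 - 7566)) = ((-77/3 + (1/3)*(-56)) + 2798)/(-28902 + (8311 - 7566)) = ((-77/3 - 56/3) + 2798)/(-28902 + 745) = (-133/3 + 2798)/(-28157) = (8261/3)*(-1/28157) = -8261/84471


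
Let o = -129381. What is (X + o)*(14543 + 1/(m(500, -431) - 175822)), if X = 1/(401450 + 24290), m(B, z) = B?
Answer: -28088941603578087291/14928317656 ≈ -1.8816e+9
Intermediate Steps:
X = 1/425740 ≈ 2.3489e-6
(X + o)*(14543 + 1/(m(500, -431) - 175822)) = (1/425740 - 129381)*(14543 + 1/(500 - 175822)) = -55082666939*(14543 + 1/(-175322))/425740 = -55082666939*(14543 - 1/175322)/425740 = -55082666939/425740*2549707845/175322 = -28088941603578087291/14928317656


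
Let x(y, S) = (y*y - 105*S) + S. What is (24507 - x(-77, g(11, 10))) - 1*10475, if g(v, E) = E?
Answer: 9143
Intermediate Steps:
x(y, S) = y**2 - 104*S (x(y, S) = (y**2 - 105*S) + S = y**2 - 104*S)
(24507 - x(-77, g(11, 10))) - 1*10475 = (24507 - ((-77)**2 - 104*10)) - 1*10475 = (24507 - (5929 - 1040)) - 10475 = (24507 - 1*4889) - 10475 = (24507 - 4889) - 10475 = 19618 - 10475 = 9143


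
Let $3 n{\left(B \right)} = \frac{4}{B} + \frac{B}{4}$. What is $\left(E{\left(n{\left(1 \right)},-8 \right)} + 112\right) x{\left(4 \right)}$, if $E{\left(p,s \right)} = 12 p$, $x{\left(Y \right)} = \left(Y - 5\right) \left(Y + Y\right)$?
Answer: $-1032$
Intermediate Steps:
$n{\left(B \right)} = \frac{B}{12} + \frac{4}{3 B}$ ($n{\left(B \right)} = \frac{\frac{4}{B} + \frac{B}{4}}{3} = \frac{B}{12} + \frac{4}{3 B}$)
$x{\left(Y \right)} = 2 Y \left(-5 + Y\right)$ ($x{\left(Y \right)} = \left(-5 + Y\right) 2 Y = 2 Y \left(-5 + Y\right)$)
$\left(E{\left(n{\left(1 \right)},-8 \right)} + 112\right) x{\left(4 \right)} = \left(12 \frac{16 + 1^{2}}{12 \cdot 1} + 112\right) 2 \cdot 4 \left(-5 + 4\right) = \left(12 \cdot \frac{1}{12} \cdot 1 \left(16 + 1\right) + 112\right) 2 \cdot 4 \left(-1\right) = \left(12 \cdot \frac{1}{12} \cdot 1 \cdot 17 + 112\right) \left(-8\right) = \left(12 \cdot \frac{17}{12} + 112\right) \left(-8\right) = \left(17 + 112\right) \left(-8\right) = 129 \left(-8\right) = -1032$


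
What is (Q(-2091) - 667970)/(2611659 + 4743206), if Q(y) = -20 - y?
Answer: -665899/7354865 ≈ -0.090539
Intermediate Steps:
(Q(-2091) - 667970)/(2611659 + 4743206) = ((-20 - 1*(-2091)) - 667970)/(2611659 + 4743206) = ((-20 + 2091) - 667970)/7354865 = (2071 - 667970)*(1/7354865) = -665899*1/7354865 = -665899/7354865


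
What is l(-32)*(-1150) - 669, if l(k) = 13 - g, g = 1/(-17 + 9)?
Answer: -63051/4 ≈ -15763.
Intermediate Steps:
g = -⅛ (g = 1/(-8) = -⅛ ≈ -0.12500)
l(k) = 105/8 (l(k) = 13 - 1*(-⅛) = 13 + ⅛ = 105/8)
l(-32)*(-1150) - 669 = (105/8)*(-1150) - 669 = -60375/4 - 669 = -63051/4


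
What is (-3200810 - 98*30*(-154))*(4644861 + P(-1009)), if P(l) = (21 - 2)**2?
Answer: -12765302317100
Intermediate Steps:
P(l) = 361 (P(l) = 19**2 = 361)
(-3200810 - 98*30*(-154))*(4644861 + P(-1009)) = (-3200810 - 98*30*(-154))*(4644861 + 361) = (-3200810 - 2940*(-154))*4645222 = (-3200810 + 452760)*4645222 = -2748050*4645222 = -12765302317100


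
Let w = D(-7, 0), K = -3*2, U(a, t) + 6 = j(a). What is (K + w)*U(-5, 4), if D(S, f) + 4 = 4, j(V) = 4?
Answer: 12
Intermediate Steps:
U(a, t) = -2 (U(a, t) = -6 + 4 = -2)
K = -6
D(S, f) = 0 (D(S, f) = -4 + 4 = 0)
w = 0
(K + w)*U(-5, 4) = (-6 + 0)*(-2) = -6*(-2) = 12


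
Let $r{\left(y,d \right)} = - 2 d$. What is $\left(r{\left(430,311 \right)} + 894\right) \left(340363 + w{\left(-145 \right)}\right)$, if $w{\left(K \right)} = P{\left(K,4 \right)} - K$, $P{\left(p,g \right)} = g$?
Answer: $92619264$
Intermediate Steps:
$w{\left(K \right)} = 4 - K$
$\left(r{\left(430,311 \right)} + 894\right) \left(340363 + w{\left(-145 \right)}\right) = \left(\left(-2\right) 311 + 894\right) \left(340363 + \left(4 - -145\right)\right) = \left(-622 + 894\right) \left(340363 + \left(4 + 145\right)\right) = 272 \left(340363 + 149\right) = 272 \cdot 340512 = 92619264$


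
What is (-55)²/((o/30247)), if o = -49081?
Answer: -91497175/49081 ≈ -1864.2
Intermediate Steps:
(-55)²/((o/30247)) = (-55)²/((-49081/30247)) = 3025/((-49081*1/30247)) = 3025/(-49081/30247) = 3025*(-30247/49081) = -91497175/49081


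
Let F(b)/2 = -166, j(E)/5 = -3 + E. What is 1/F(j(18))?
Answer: -1/332 ≈ -0.0030120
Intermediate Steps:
j(E) = -15 + 5*E (j(E) = 5*(-3 + E) = -15 + 5*E)
F(b) = -332 (F(b) = 2*(-166) = -332)
1/F(j(18)) = 1/(-332) = -1/332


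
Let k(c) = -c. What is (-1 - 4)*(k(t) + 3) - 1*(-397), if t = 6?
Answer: 412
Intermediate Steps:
(-1 - 4)*(k(t) + 3) - 1*(-397) = (-1 - 4)*(-1*6 + 3) - 1*(-397) = -5*(-6 + 3) + 397 = -5*(-3) + 397 = 15 + 397 = 412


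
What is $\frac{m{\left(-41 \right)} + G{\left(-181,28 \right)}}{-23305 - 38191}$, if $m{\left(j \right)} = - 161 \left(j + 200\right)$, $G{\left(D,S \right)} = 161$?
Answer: $\frac{12719}{30748} \approx 0.41365$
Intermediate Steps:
$m{\left(j \right)} = -32200 - 161 j$ ($m{\left(j \right)} = - 161 \left(200 + j\right) = -32200 - 161 j$)
$\frac{m{\left(-41 \right)} + G{\left(-181,28 \right)}}{-23305 - 38191} = \frac{\left(-32200 - -6601\right) + 161}{-23305 - 38191} = \frac{\left(-32200 + 6601\right) + 161}{-61496} = \left(-25599 + 161\right) \left(- \frac{1}{61496}\right) = \left(-25438\right) \left(- \frac{1}{61496}\right) = \frac{12719}{30748}$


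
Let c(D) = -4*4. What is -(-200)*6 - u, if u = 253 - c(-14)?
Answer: 931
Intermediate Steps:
c(D) = -16
u = 269 (u = 253 - 1*(-16) = 253 + 16 = 269)
-(-200)*6 - u = -(-200)*6 - 1*269 = -20*(-60) - 269 = 1200 - 269 = 931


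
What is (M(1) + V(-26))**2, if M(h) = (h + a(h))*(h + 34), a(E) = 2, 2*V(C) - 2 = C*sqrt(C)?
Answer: 6842 - 2756*I*sqrt(26) ≈ 6842.0 - 14053.0*I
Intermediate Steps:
V(C) = 1 + C**(3/2)/2 (V(C) = 1 + (C*sqrt(C))/2 = 1 + C**(3/2)/2)
M(h) = (2 + h)*(34 + h) (M(h) = (h + 2)*(h + 34) = (2 + h)*(34 + h))
(M(1) + V(-26))**2 = ((68 + 1**2 + 36*1) + (1 + (-26)**(3/2)/2))**2 = ((68 + 1 + 36) + (1 + (-26*I*sqrt(26))/2))**2 = (105 + (1 - 13*I*sqrt(26)))**2 = (106 - 13*I*sqrt(26))**2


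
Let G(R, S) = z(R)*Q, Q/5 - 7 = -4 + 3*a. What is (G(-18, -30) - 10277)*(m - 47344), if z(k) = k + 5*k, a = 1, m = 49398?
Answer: -27763918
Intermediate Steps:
z(k) = 6*k
Q = 30 (Q = 35 + 5*(-4 + 3*1) = 35 + 5*(-4 + 3) = 35 + 5*(-1) = 35 - 5 = 30)
G(R, S) = 180*R (G(R, S) = (6*R)*30 = 180*R)
(G(-18, -30) - 10277)*(m - 47344) = (180*(-18) - 10277)*(49398 - 47344) = (-3240 - 10277)*2054 = -13517*2054 = -27763918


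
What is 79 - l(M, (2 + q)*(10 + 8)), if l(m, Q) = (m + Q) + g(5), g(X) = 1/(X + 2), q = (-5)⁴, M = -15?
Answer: -78345/7 ≈ -11192.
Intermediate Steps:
q = 625
g(X) = 1/(2 + X)
l(m, Q) = ⅐ + Q + m (l(m, Q) = (m + Q) + 1/(2 + 5) = (Q + m) + 1/7 = (Q + m) + ⅐ = ⅐ + Q + m)
79 - l(M, (2 + q)*(10 + 8)) = 79 - (⅐ + (2 + 625)*(10 + 8) - 15) = 79 - (⅐ + 627*18 - 15) = 79 - (⅐ + 11286 - 15) = 79 - 1*78898/7 = 79 - 78898/7 = -78345/7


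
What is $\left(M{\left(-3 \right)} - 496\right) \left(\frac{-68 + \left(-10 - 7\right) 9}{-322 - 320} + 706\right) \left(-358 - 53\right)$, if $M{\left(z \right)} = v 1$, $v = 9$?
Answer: $\frac{30255265087}{214} \approx 1.4138 \cdot 10^{8}$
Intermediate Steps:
$M{\left(z \right)} = 9$ ($M{\left(z \right)} = 9 \cdot 1 = 9$)
$\left(M{\left(-3 \right)} - 496\right) \left(\frac{-68 + \left(-10 - 7\right) 9}{-322 - 320} + 706\right) \left(-358 - 53\right) = \left(9 - 496\right) \left(\frac{-68 + \left(-10 - 7\right) 9}{-322 - 320} + 706\right) \left(-358 - 53\right) = - 487 \left(\frac{-68 - 153}{-642} + 706\right) \left(-411\right) = - 487 \left(\left(-68 - 153\right) \left(- \frac{1}{642}\right) + 706\right) \left(-411\right) = - 487 \left(\left(-221\right) \left(- \frac{1}{642}\right) + 706\right) \left(-411\right) = - 487 \left(\frac{221}{642} + 706\right) \left(-411\right) = - 487 \cdot \frac{453473}{642} \left(-411\right) = \left(-487\right) \left(- \frac{62125801}{214}\right) = \frac{30255265087}{214}$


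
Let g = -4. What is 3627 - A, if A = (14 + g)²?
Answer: 3527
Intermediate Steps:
A = 100 (A = (14 - 4)² = 10² = 100)
3627 - A = 3627 - 1*100 = 3627 - 100 = 3527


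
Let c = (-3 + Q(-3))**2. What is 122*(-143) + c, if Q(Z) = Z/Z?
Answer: -17442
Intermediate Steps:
Q(Z) = 1
c = 4 (c = (-3 + 1)**2 = (-2)**2 = 4)
122*(-143) + c = 122*(-143) + 4 = -17446 + 4 = -17442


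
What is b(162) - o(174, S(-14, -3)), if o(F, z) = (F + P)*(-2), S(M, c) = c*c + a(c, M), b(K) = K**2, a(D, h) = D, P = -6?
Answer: 26580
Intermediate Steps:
S(M, c) = c + c**2 (S(M, c) = c*c + c = c**2 + c = c + c**2)
o(F, z) = 12 - 2*F (o(F, z) = (F - 6)*(-2) = (-6 + F)*(-2) = 12 - 2*F)
b(162) - o(174, S(-14, -3)) = 162**2 - (12 - 2*174) = 26244 - (12 - 348) = 26244 - 1*(-336) = 26244 + 336 = 26580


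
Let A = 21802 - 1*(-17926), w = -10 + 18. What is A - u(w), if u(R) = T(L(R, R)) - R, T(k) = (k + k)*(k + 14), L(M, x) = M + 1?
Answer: 39322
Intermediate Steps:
w = 8
L(M, x) = 1 + M
T(k) = 2*k*(14 + k) (T(k) = (2*k)*(14 + k) = 2*k*(14 + k))
u(R) = -R + 2*(1 + R)*(15 + R) (u(R) = 2*(1 + R)*(14 + (1 + R)) - R = 2*(1 + R)*(15 + R) - R = -R + 2*(1 + R)*(15 + R))
A = 39728 (A = 21802 + 17926 = 39728)
A - u(w) = 39728 - (-1*8 + 2*(1 + 8)*(15 + 8)) = 39728 - (-8 + 2*9*23) = 39728 - (-8 + 414) = 39728 - 1*406 = 39728 - 406 = 39322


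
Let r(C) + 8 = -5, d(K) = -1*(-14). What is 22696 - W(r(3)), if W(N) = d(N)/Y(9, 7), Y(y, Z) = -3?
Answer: 68102/3 ≈ 22701.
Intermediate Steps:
d(K) = 14
r(C) = -13 (r(C) = -8 - 5 = -13)
W(N) = -14/3 (W(N) = 14/(-3) = 14*(-1/3) = -14/3)
22696 - W(r(3)) = 22696 - 1*(-14/3) = 22696 + 14/3 = 68102/3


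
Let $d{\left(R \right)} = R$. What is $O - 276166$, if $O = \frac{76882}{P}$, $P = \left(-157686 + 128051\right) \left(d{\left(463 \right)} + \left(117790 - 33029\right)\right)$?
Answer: $- \frac{348744253057361}{1262806620} \approx -2.7617 \cdot 10^{5}$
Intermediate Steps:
$P = -2525613240$ ($P = \left(-157686 + 128051\right) \left(463 + \left(117790 - 33029\right)\right) = - 29635 \left(463 + 84761\right) = \left(-29635\right) 85224 = -2525613240$)
$O = - \frac{38441}{1262806620}$ ($O = \frac{76882}{-2525613240} = 76882 \left(- \frac{1}{2525613240}\right) = - \frac{38441}{1262806620} \approx -3.0441 \cdot 10^{-5}$)
$O - 276166 = - \frac{38441}{1262806620} - 276166 = - \frac{348744253057361}{1262806620}$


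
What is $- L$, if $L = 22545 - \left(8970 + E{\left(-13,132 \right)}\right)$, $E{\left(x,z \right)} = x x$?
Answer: $-13406$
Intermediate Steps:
$E{\left(x,z \right)} = x^{2}$
$L = 13406$ ($L = 22545 - 9139 = 13406$)
$- L = \left(-1\right) 13406 = -13406$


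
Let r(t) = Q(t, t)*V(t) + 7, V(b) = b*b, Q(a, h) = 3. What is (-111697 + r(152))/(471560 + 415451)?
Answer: -42378/887011 ≈ -0.047776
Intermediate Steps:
V(b) = b²
r(t) = 7 + 3*t² (r(t) = 3*t² + 7 = 7 + 3*t²)
(-111697 + r(152))/(471560 + 415451) = (-111697 + (7 + 3*152²))/(471560 + 415451) = (-111697 + (7 + 3*23104))/887011 = (-111697 + (7 + 69312))*(1/887011) = (-111697 + 69319)*(1/887011) = -42378*1/887011 = -42378/887011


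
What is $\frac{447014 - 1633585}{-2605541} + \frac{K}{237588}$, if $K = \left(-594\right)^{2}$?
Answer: $\frac{100103641252}{51587106259} \approx 1.9405$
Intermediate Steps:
$K = 352836$
$\frac{447014 - 1633585}{-2605541} + \frac{K}{237588} = \frac{447014 - 1633585}{-2605541} + \frac{352836}{237588} = \left(447014 - 1633585\right) \left(- \frac{1}{2605541}\right) + 352836 \cdot \frac{1}{237588} = \left(-1186571\right) \left(- \frac{1}{2605541}\right) + \frac{29403}{19799} = \frac{1186571}{2605541} + \frac{29403}{19799} = \frac{100103641252}{51587106259}$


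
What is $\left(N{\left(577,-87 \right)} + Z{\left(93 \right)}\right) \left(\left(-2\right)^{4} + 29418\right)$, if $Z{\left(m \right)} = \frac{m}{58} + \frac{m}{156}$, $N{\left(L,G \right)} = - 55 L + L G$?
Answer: $- \frac{1818331782135}{754} \approx -2.4116 \cdot 10^{9}$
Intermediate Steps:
$N{\left(L,G \right)} = - 55 L + G L$
$Z{\left(m \right)} = \frac{107 m}{4524}$ ($Z{\left(m \right)} = m \frac{1}{58} + m \frac{1}{156} = \frac{m}{58} + \frac{m}{156} = \frac{107 m}{4524}$)
$\left(N{\left(577,-87 \right)} + Z{\left(93 \right)}\right) \left(\left(-2\right)^{4} + 29418\right) = \left(577 \left(-55 - 87\right) + \frac{107}{4524} \cdot 93\right) \left(\left(-2\right)^{4} + 29418\right) = \left(577 \left(-142\right) + \frac{3317}{1508}\right) \left(16 + 29418\right) = \left(-81934 + \frac{3317}{1508}\right) 29434 = \left(- \frac{123553155}{1508}\right) 29434 = - \frac{1818331782135}{754}$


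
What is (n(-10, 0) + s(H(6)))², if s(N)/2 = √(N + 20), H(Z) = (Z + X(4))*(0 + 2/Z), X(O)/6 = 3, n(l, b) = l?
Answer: 212 - 80*√7 ≈ 0.33990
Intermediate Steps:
X(O) = 18 (X(O) = 6*3 = 18)
H(Z) = 2*(18 + Z)/Z (H(Z) = (Z + 18)*(0 + 2/Z) = (18 + Z)*(2/Z) = 2*(18 + Z)/Z)
s(N) = 2*√(20 + N) (s(N) = 2*√(N + 20) = 2*√(20 + N))
(n(-10, 0) + s(H(6)))² = (-10 + 2*√(20 + (2 + 36/6)))² = (-10 + 2*√(20 + (2 + 36*(⅙))))² = (-10 + 2*√(20 + (2 + 6)))² = (-10 + 2*√(20 + 8))² = (-10 + 2*√28)² = (-10 + 2*(2*√7))² = (-10 + 4*√7)²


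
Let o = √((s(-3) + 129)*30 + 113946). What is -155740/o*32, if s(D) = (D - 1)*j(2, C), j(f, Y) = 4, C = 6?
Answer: -1245920*√29334/14667 ≈ -14549.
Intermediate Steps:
s(D) = -4 + 4*D (s(D) = (D - 1)*4 = (-1 + D)*4 = -4 + 4*D)
o = 2*√29334 (o = √(((-4 + 4*(-3)) + 129)*30 + 113946) = √(((-4 - 12) + 129)*30 + 113946) = √((-16 + 129)*30 + 113946) = √(113*30 + 113946) = √(3390 + 113946) = √117336 = 2*√29334 ≈ 342.54)
-155740/o*32 = -155740*√29334/58668*32 = -38935*√29334/14667*32 = -1245920*√29334/14667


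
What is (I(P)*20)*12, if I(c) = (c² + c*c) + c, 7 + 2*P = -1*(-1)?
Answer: 3600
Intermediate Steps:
P = -3 (P = -7/2 + (-1*(-1))/2 = -7/2 + (½)*1 = -7/2 + ½ = -3)
I(c) = c + 2*c² (I(c) = (c² + c²) + c = 2*c² + c = c + 2*c²)
(I(P)*20)*12 = (-3*(1 + 2*(-3))*20)*12 = (-3*(1 - 6)*20)*12 = (-3*(-5)*20)*12 = (15*20)*12 = 300*12 = 3600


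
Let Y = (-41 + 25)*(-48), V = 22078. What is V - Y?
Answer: 21310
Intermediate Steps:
Y = 768 (Y = -16*(-48) = 768)
V - Y = 22078 - 1*768 = 22078 - 768 = 21310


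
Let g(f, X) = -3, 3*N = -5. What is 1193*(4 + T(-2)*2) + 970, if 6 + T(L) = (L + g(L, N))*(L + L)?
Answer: 39146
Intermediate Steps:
N = -5/3 (N = (1/3)*(-5) = -5/3 ≈ -1.6667)
T(L) = -6 + 2*L*(-3 + L) (T(L) = -6 + (L - 3)*(L + L) = -6 + (-3 + L)*(2*L) = -6 + 2*L*(-3 + L))
1193*(4 + T(-2)*2) + 970 = 1193*(4 + (-6 - 6*(-2) + 2*(-2)**2)*2) + 970 = 1193*(4 + (-6 + 12 + 2*4)*2) + 970 = 1193*(4 + (-6 + 12 + 8)*2) + 970 = 1193*(4 + 14*2) + 970 = 1193*(4 + 28) + 970 = 1193*32 + 970 = 38176 + 970 = 39146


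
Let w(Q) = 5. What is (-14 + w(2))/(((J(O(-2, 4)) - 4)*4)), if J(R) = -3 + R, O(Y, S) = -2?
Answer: ¼ ≈ 0.25000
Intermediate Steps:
(-14 + w(2))/(((J(O(-2, 4)) - 4)*4)) = (-14 + 5)/((((-3 - 2) - 4)*4)) = -9/((-5 - 4)*4) = -9/(-9*4) = -9/(-36) = -1/36*(-9) = ¼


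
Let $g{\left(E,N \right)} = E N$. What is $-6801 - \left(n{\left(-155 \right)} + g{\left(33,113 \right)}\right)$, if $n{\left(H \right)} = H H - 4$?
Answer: $-34551$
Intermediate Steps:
$n{\left(H \right)} = -4 + H^{2}$ ($n{\left(H \right)} = H^{2} - 4 = -4 + H^{2}$)
$-6801 - \left(n{\left(-155 \right)} + g{\left(33,113 \right)}\right) = -6801 - \left(\left(-4 + \left(-155\right)^{2}\right) + 33 \cdot 113\right) = -6801 - \left(\left(-4 + 24025\right) + 3729\right) = -6801 - \left(24021 + 3729\right) = -6801 - 27750 = -34551$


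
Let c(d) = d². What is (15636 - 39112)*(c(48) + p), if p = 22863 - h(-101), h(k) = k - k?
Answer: -590820492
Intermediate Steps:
h(k) = 0
p = 22863 (p = 22863 - 1*0 = 22863 + 0 = 22863)
(15636 - 39112)*(c(48) + p) = (15636 - 39112)*(48² + 22863) = -23476*(2304 + 22863) = -23476*25167 = -590820492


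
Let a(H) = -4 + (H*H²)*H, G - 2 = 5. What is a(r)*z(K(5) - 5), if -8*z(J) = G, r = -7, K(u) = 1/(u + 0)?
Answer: -16779/8 ≈ -2097.4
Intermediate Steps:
K(u) = 1/u
G = 7 (G = 2 + 5 = 7)
a(H) = -4 + H⁴ (a(H) = -4 + H³*H = -4 + H⁴)
z(J) = -7/8 (z(J) = -⅛*7 = -7/8)
a(r)*z(K(5) - 5) = (-4 + (-7)⁴)*(-7/8) = (-4 + 2401)*(-7/8) = 2397*(-7/8) = -16779/8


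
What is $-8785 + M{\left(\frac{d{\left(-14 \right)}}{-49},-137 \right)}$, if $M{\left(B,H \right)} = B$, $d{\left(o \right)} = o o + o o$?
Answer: $-8793$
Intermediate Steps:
$d{\left(o \right)} = 2 o^{2}$ ($d{\left(o \right)} = o^{2} + o^{2} = 2 o^{2}$)
$-8785 + M{\left(\frac{d{\left(-14 \right)}}{-49},-137 \right)} = -8785 + \frac{2 \left(-14\right)^{2}}{-49} = -8785 + 2 \cdot 196 \left(- \frac{1}{49}\right) = -8785 + 392 \left(- \frac{1}{49}\right) = -8785 - 8 = -8793$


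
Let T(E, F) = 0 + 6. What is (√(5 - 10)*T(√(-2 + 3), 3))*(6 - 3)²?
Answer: 54*I*√5 ≈ 120.75*I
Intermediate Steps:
T(E, F) = 6
(√(5 - 10)*T(√(-2 + 3), 3))*(6 - 3)² = (√(5 - 10)*6)*(6 - 3)² = (√(-5)*6)*3² = ((I*√5)*6)*9 = (6*I*√5)*9 = 54*I*√5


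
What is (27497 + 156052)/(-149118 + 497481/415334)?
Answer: -25411380122/20644425977 ≈ -1.2309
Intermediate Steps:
(27497 + 156052)/(-149118 + 497481/415334) = 183549/(-149118 + 497481*(1/415334)) = 183549/(-149118 + 497481/415334) = 183549/(-61933277931/415334) = 183549*(-415334/61933277931) = -25411380122/20644425977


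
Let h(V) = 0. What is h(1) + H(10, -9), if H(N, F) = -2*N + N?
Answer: -10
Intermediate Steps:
H(N, F) = -N
h(1) + H(10, -9) = 0 - 1*10 = 0 - 10 = -10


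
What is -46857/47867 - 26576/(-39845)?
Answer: -594903773/1907260615 ≈ -0.31192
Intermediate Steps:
-46857/47867 - 26576/(-39845) = -46857*1/47867 - 26576*(-1/39845) = -46857/47867 + 26576/39845 = -594903773/1907260615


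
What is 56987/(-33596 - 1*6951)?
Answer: -56987/40547 ≈ -1.4055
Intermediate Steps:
56987/(-33596 - 1*6951) = 56987/(-33596 - 6951) = 56987/(-40547) = 56987*(-1/40547) = -56987/40547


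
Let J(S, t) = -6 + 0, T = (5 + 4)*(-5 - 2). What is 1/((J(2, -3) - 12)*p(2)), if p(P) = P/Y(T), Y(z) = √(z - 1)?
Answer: -2*I/9 ≈ -0.22222*I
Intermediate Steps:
T = -63 (T = 9*(-7) = -63)
J(S, t) = -6
Y(z) = √(-1 + z)
p(P) = -I*P/8 (p(P) = P/(√(-1 - 63)) = P/(√(-64)) = P/((8*I)) = P*(-I/8) = -I*P/8)
1/((J(2, -3) - 12)*p(2)) = 1/((-6 - 12)*(-⅛*I*2)) = 1/(-(-9)*I/2) = 1/(9*I/2) = -2*I/9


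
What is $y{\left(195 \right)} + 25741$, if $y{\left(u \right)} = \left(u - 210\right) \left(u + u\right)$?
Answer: $19891$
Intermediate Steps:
$y{\left(u \right)} = 2 u \left(-210 + u\right)$ ($y{\left(u \right)} = \left(-210 + u\right) 2 u = 2 u \left(-210 + u\right)$)
$y{\left(195 \right)} + 25741 = 2 \cdot 195 \left(-210 + 195\right) + 25741 = 2 \cdot 195 \left(-15\right) + 25741 = -5850 + 25741 = 19891$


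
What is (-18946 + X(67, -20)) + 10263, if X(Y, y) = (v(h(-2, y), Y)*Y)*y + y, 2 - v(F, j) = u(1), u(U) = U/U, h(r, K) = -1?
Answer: -10043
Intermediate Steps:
u(U) = 1
v(F, j) = 1 (v(F, j) = 2 - 1*1 = 2 - 1 = 1)
X(Y, y) = y + Y*y (X(Y, y) = (1*Y)*y + y = Y*y + y = y + Y*y)
(-18946 + X(67, -20)) + 10263 = (-18946 - 20*(1 + 67)) + 10263 = (-18946 - 20*68) + 10263 = (-18946 - 1360) + 10263 = -20306 + 10263 = -10043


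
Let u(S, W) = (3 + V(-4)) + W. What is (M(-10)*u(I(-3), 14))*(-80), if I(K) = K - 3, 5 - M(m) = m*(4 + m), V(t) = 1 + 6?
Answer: 105600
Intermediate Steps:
V(t) = 7
M(m) = 5 - m*(4 + m)
I(K) = -3 + K
u(S, W) = 10 + W (u(S, W) = (3 + 7) + W = 10 + W)
(M(-10)*u(I(-3), 14))*(-80) = ((5 - 1*(-10)² - 4*(-10))*(10 + 14))*(-80) = ((5 - 1*100 + 40)*24)*(-80) = ((5 - 100 + 40)*24)*(-80) = -55*24*(-80) = -1320*(-80) = 105600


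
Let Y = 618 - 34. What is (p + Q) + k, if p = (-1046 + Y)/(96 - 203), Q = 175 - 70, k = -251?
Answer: -15160/107 ≈ -141.68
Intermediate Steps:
Q = 105
Y = 584
p = 462/107 (p = (-1046 + 584)/(96 - 203) = -462/(-107) = -462*(-1/107) = 462/107 ≈ 4.3178)
(p + Q) + k = (462/107 + 105) - 251 = 11697/107 - 251 = -15160/107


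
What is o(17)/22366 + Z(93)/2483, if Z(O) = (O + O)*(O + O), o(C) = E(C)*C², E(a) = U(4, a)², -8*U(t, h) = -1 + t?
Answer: 49528002987/3554225792 ≈ 13.935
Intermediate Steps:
U(t, h) = ⅛ - t/8 (U(t, h) = -(-1 + t)/8 = ⅛ - t/8)
E(a) = 9/64 (E(a) = (⅛ - ⅛*4)² = (⅛ - ½)² = (-3/8)² = 9/64)
o(C) = 9*C²/64
Z(O) = 4*O² (Z(O) = (2*O)*(2*O) = 4*O²)
o(17)/22366 + Z(93)/2483 = ((9/64)*17²)/22366 + (4*93²)/2483 = ((9/64)*289)*(1/22366) + (4*8649)*(1/2483) = (2601/64)*(1/22366) + 34596*(1/2483) = 2601/1431424 + 34596/2483 = 49528002987/3554225792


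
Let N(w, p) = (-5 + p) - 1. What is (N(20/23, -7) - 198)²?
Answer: 44521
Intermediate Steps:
N(w, p) = -6 + p
(N(20/23, -7) - 198)² = ((-6 - 7) - 198)² = (-13 - 198)² = (-211)² = 44521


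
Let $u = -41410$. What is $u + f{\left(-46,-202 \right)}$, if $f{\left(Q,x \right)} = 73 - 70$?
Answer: $-41407$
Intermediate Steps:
$f{\left(Q,x \right)} = 3$
$u + f{\left(-46,-202 \right)} = -41410 + 3 = -41407$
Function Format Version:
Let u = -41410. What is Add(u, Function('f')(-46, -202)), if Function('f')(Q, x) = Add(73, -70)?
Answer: -41407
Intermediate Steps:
Function('f')(Q, x) = 3
Add(u, Function('f')(-46, -202)) = Add(-41410, 3) = -41407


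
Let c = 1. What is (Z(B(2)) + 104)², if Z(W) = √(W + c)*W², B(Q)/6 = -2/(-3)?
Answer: 12096 + 3328*√5 ≈ 19538.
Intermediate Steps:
B(Q) = 4 (B(Q) = 6*(-2/(-3)) = 6*(-2*(-⅓)) = 6*(⅔) = 4)
Z(W) = W²*√(1 + W) (Z(W) = √(W + 1)*W² = √(1 + W)*W² = W²*√(1 + W))
(Z(B(2)) + 104)² = (4²*√(1 + 4) + 104)² = (16*√5 + 104)² = (104 + 16*√5)²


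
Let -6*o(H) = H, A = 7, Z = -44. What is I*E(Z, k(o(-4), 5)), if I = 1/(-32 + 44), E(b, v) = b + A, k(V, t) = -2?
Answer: -37/12 ≈ -3.0833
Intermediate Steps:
o(H) = -H/6
E(b, v) = 7 + b (E(b, v) = b + 7 = 7 + b)
I = 1/12 ≈ 0.083333
I*E(Z, k(o(-4), 5)) = (7 - 44)/12 = (1/12)*(-37) = -37/12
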